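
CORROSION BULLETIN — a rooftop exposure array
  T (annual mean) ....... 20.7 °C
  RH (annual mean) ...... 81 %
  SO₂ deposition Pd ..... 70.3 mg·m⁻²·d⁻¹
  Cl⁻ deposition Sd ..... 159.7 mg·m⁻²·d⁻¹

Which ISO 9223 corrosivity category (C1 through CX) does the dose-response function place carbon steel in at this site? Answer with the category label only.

carbon steel: T>10 °C ⇒ hinge -0.054·(20.7−10) = -0.5778
  Pd branch = 1.77·Pd^0.52·e^(0.02·RH+f) = 45.82 μm/a
  Sd branch = 0.102·Sd^0.62·e^(0.033·RH+0.04·T) = 78.54 μm/a
  r_corr = 45.82 + 78.54 = 124.4 μm/a
124 μm/a falls in (80, 200] for carbon steel → category C5

C5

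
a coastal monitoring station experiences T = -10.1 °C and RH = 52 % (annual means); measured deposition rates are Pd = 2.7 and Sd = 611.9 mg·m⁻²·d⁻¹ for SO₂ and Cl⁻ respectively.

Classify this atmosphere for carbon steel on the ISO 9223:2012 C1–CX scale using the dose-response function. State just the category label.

C2

carbon steel: T≤10 °C ⇒ hinge +0.150·(-10.1−10) = -3.0150
  sulphur-dioxide contribution → 0.4117 μm/a
  chloride contribution → 20.24 μm/a
  total first-year rate 20.65 μm/a
20.6 μm/a falls in (1.3, 25] for carbon steel → category C2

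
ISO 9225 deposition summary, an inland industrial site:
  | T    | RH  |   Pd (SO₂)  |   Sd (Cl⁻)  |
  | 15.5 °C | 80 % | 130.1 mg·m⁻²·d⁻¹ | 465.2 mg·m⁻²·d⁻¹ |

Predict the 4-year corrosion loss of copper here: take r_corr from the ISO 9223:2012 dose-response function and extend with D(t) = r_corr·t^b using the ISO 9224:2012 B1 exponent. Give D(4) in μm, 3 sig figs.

copper: f(T) = -0.080·(T−10) [T>10 °C] = -0.4400
  sulphur-dioxide contribution → 1.358 μm/a
  chloride contribution → 2.049 μm/a
  ⇒ r_corr(copper) = 3.407 μm/a
Long-term exponent b (ISO 9224 Table 2, B1) = 0.667
  D(4) = 3.407 × 4^0.667 = 3.407 × 2.521 = 8.589 μm

D(4) = 8.59 μm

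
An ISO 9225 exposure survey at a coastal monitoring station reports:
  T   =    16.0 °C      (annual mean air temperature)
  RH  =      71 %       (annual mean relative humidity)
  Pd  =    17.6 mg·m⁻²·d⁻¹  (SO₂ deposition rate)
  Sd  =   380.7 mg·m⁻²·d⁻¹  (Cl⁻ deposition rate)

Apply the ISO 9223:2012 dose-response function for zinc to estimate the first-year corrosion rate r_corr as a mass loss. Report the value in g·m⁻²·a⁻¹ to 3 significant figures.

zinc: f(T) = -0.071·(T−10) [T>10 °C] = -0.4260
  Pd branch = 0.0129·Pd^0.44·e^(0.046·RH+f) = 0.7799 μm/a
  Sd branch = 0.0175·Sd^0.57·e^(0.008·RH+0.085·T) = 3.559 μm/a
  r_corr = 0.7799 + 3.559 = 4.339 μm/a
Convert to mass loss: 4.339 μm/a × 7.14 g/cm³ = 30.98 g·m⁻²·a⁻¹

r_corr = 31.0 g·m⁻²·a⁻¹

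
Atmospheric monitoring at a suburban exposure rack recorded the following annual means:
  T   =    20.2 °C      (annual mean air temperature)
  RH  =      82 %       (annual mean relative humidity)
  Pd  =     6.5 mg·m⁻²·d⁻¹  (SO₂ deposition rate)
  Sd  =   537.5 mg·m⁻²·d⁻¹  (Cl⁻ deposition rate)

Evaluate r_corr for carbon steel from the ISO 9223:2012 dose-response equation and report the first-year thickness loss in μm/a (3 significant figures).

r_corr = 183 μm/a

carbon steel: f(T) = -0.054·(T−10) [T>10 °C] = -0.5508
  sulphur-dioxide contribution → 13.92 μm/a
  chloride contribution → 168.9 μm/a
  total first-year rate 182.8 μm/a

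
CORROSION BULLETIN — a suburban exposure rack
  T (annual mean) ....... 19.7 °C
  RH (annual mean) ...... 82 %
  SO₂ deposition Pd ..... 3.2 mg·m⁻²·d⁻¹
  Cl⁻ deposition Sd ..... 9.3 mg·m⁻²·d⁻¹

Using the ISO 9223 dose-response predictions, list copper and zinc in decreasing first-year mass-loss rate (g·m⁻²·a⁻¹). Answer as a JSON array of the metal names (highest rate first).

["copper", "zinc"]

copper: T>10 °C ⇒ hinge -0.080·(19.7−10) = -0.7760
  Pd branch = 0.0053·Pd^0.26·e^(0.059·RH+f) = 0.4166 μm/a
  Cl⁻ term: 0.01025·9.3^0.27·exp(0.036·82+0.049·19.7) = 0.9408
  sum: 0.4166 + 0.9408 → r_corr = 1.357 μm/a
  mass loss = 1.357 μm/a × 8.96 g/cm³ = 12.16 g·m⁻²·a⁻¹
zinc: temperature factor f = -0.071·(9.7) = -0.6887
  Pd branch = 0.0129·Pd^0.44·e^(0.046·RH+f) = 0.4698 μm/a
  Sd branch = 0.0175·Sd^0.57·e^(0.008·RH+0.085·T) = 0.6415 μm/a
  r_corr = 0.4698 + 0.6415 = 1.111 μm/a
  mass loss = 1.111 μm/a × 7.14 g/cm³ = 7.935 g·m⁻²·a⁻¹
Ordering by g·m⁻²·a⁻¹: copper (12.2) > zinc (7.93)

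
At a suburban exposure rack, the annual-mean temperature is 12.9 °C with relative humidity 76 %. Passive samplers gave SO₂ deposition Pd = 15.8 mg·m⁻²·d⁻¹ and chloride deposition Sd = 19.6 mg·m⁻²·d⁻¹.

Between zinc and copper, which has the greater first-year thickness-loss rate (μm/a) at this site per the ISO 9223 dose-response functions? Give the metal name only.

zinc: T>10 °C ⇒ hinge -0.071·(12.9−10) = -0.2059
  Pd branch = 0.0129·Pd^0.44·e^(0.046·RH+f) = 1.166 μm/a
  Sd branch = 0.0175·Sd^0.57·e^(0.008·RH+0.085·T) = 0.5247 μm/a
  sum: 1.166 + 0.5247 → r_corr = 1.691 μm/a
copper: temperature factor f = -0.080·(2.9) = -0.2320
  Pd branch = 0.0053·Pd^0.26·e^(0.059·RH+f) = 0.763 μm/a
  Sd branch = 0.01025·Sd^0.27·e^(0.036·RH+0.049·T) = 0.6643 μm/a
  sum: 0.763 + 0.6643 → r_corr = 1.427 μm/a
Ordering by μm/a: zinc (1.69) > copper (1.43)

zinc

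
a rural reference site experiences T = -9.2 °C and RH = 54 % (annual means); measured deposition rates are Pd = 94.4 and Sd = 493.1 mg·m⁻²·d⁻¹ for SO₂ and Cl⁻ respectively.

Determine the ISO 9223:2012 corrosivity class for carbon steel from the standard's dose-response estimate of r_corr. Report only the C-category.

C2

carbon steel: T≤10 °C ⇒ hinge +0.150·(-9.2−10) = -2.8800
  sulphur-dioxide contribution → 3.113 μm/a
  chloride contribution → 19.6 μm/a
  total first-year rate 22.72 μm/a
ISO 9223 Table 2 (carbon steel): 1.3 < 22.7 ≤ 25 μm/a ⇒ C2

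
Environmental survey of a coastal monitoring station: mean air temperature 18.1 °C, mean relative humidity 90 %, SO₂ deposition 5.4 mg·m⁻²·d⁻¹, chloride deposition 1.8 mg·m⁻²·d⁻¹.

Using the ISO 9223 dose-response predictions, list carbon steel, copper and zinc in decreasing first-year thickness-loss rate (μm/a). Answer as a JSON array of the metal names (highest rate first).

["carbon steel", "copper", "zinc"]

carbon steel: T>10 °C ⇒ hinge -0.054·(18.1−10) = -0.4374
  Pd branch = 1.77·Pd^0.52·e^(0.02·RH+f) = 16.62 μm/a
  Cl⁻ term: 0.102·1.8^0.62·exp(0.033·90+0.04·18.1) = 5.904
  r_corr = 16.62 + 5.904 = 22.52 μm/a
copper: temperature factor f = -0.080·(8.1) = -0.6480
  SO₂ term: 0.0053·5.4^0.26·exp(0.059·90-0.6480) = 0.8697
  Cl⁻ term: 0.01025·1.8^0.27·exp(0.036·90+0.049·18.1) = 0.7446
  sum: 0.8697 + 0.7446 → r_corr = 1.614 μm/a
zinc: temperature factor f = -0.071·(8.1) = -0.5751
  Pd branch = 0.0129·Pd^0.44·e^(0.046·RH+f) = 0.9573 μm/a
  Cl⁻ term: 0.0175·1.8^0.57·exp(0.008·90+0.085·18.1) = 0.2341
  sum: 0.9573 + 0.2341 → r_corr = 1.191 μm/a
Ordering by μm/a: carbon steel (22.5) > copper (1.61) > zinc (1.19)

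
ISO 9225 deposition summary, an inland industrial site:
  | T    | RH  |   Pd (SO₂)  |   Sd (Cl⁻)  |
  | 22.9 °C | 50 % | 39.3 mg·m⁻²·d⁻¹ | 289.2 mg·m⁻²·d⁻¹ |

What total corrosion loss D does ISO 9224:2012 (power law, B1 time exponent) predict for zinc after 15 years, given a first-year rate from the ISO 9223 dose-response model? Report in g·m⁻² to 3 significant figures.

D(15) = 315 g·m⁻²

zinc: T>10 °C ⇒ hinge -0.071·(22.9−10) = -0.9159
  Pd branch = 0.0129·Pd^0.44·e^(0.046·RH+f) = 0.259 μm/a
  Sd branch = 0.0175·Sd^0.57·e^(0.008·RH+0.085·T) = 4.624 μm/a
  sum: 0.259 + 4.624 → r_corr = 4.883 μm/a
Power-law: D(15) = r_corr · 15^0.813
  D(15) = 4.883 × 15^0.813 = 4.883 × 9.04 = 44.14 μm
  Mass loss = 44.14 μm × 7.14 g/cm³ = 315.2 g·m⁻²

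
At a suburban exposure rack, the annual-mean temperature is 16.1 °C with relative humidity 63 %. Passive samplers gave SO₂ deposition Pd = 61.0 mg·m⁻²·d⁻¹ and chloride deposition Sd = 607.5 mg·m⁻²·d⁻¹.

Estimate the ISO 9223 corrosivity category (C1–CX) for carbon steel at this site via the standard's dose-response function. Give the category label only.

C5

carbon steel: f(T) = -0.054·(T−10) [T>10 °C] = -0.3294
  Pd branch = 1.77·Pd^0.52·e^(0.02·RH+f) = 38.06 μm/a
  Sd branch = 0.102·Sd^0.62·e^(0.033·RH+0.04·T) = 82.6 μm/a
  r_corr = 38.06 + 82.6 = 120.7 μm/a
121 μm/a falls in (80, 200] for carbon steel → category C5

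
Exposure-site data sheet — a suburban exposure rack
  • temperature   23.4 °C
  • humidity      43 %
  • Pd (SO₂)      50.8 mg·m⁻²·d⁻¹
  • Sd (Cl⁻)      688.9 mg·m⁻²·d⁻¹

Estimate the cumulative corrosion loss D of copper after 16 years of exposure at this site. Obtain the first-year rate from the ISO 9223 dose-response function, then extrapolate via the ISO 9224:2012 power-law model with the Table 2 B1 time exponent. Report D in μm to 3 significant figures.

D(16) = 6.03 μm

copper: T>10 °C ⇒ hinge -0.080·(23.4−10) = -1.0720
  sulphur-dioxide contribution → 0.06369 μm/a
  chloride contribution → 0.8857 μm/a
  total first-year rate 0.9494 μm/a
ISO 9224: D(t) = r_corr · t^b with b = 0.667 (copper, B1)
  D(16) = 0.9494 × 16^0.667 = 0.9494 × 6.355 = 6.034 μm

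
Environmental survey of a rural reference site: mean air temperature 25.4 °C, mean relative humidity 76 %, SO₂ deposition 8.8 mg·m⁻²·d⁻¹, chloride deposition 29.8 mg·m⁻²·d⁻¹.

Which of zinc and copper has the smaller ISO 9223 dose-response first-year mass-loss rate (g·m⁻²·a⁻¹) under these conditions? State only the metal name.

zinc: temperature factor f = -0.071·(15.4) = -1.0934
  SO₂ term: 0.0129·8.8^0.44·exp(0.046·76-1.0934) = 0.3712
  Cl⁻ term: 0.0175·29.8^0.57·exp(0.008·76+0.085·25.4) = 1.928
  r_corr = 0.3712 + 1.928 = 2.299 μm/a
  mass loss = 2.299 μm/a × 7.14 g/cm³ = 16.41 g·m⁻²·a⁻¹
copper: temperature factor f = -0.080·(15.4) = -1.2320
  Pd branch = 0.0053·Pd^0.26·e^(0.059·RH+f) = 0.2411 μm/a
  Cl⁻ term: 0.01025·29.8^0.27·exp(0.036·76+0.049·25.4) = 1.373
  r_corr = 0.2411 + 1.373 = 1.614 μm/a
  mass loss = 1.614 μm/a × 8.96 g/cm³ = 14.46 g·m⁻²·a⁻¹
Ordering by g·m⁻²·a⁻¹: zinc (16.4) > copper (14.5)

copper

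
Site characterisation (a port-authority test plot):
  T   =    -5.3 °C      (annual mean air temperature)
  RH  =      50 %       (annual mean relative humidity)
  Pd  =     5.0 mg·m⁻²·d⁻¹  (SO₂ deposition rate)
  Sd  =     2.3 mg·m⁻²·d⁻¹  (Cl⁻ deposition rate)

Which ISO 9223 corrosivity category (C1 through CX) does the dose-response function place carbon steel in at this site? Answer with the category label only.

C2

carbon steel: T≤10 °C ⇒ hinge +0.150·(-5.3−10) = -2.2950
  SO₂ term: 1.77·5.0^0.52·exp(0.02·50-2.2950) = 1.12
  Cl⁻ term: 0.102·2.3^0.62·exp(0.033·50+0.04·-5.3) = 0.7201
  sum: 1.12 + 0.7201 → r_corr = 1.84 μm/a
Category bounds: 1.3…25 μm/a bracket r_corr ⇒ C2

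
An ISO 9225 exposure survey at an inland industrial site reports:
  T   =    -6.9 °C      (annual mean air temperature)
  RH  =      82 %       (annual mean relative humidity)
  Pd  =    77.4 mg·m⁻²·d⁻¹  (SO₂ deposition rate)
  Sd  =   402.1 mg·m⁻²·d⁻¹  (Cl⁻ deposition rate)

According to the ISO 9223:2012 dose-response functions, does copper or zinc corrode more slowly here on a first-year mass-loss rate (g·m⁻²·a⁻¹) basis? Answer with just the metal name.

copper

copper: T≤10 °C ⇒ hinge +0.126·(-6.9−10) = -2.1294
  sulphur-dioxide contribution → 0.2464 μm/a
  chloride contribution → 0.7065 μm/a
  ⇒ r_corr(copper) = 0.9529 μm/a
  mass loss = 0.9529 μm/a × 8.96 g/cm³ = 8.538 g·m⁻²·a⁻¹
zinc: temperature factor f = +0.038·(-16.9) = -0.6422
  sulphur-dioxide contribution → 1.999 μm/a
  chloride contribution → 0.5724 μm/a
  total first-year rate 2.572 μm/a
  mass loss = 2.572 μm/a × 7.14 g/cm³ = 18.36 g·m⁻²·a⁻¹
Ordering by g·m⁻²·a⁻¹: zinc (18.4) > copper (8.54)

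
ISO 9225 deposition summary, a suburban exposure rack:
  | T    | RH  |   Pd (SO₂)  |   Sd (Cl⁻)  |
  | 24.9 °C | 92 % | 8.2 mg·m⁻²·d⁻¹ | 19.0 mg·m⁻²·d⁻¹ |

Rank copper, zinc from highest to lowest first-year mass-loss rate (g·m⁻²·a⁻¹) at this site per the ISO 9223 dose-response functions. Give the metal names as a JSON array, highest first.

["copper", "zinc"]

copper: f(T) = -0.080·(T−10) [T>10 °C] = -1.1920
  sulphur-dioxide contribution → 0.6332 μm/a
  chloride contribution → 2.11 μm/a
  ⇒ r_corr(copper) = 2.743 μm/a
  mass loss = 2.743 μm/a × 8.96 g/cm³ = 24.58 g·m⁻²·a⁻¹
zinc: temperature factor f = -0.071·(14.9) = -1.0579
  sulphur-dioxide contribution → 0.7783 μm/a
  chloride contribution → 1.625 μm/a
  ⇒ r_corr(zinc) = 2.403 μm/a
  mass loss = 2.403 μm/a × 7.14 g/cm³ = 17.16 g·m⁻²·a⁻¹
Ordering by g·m⁻²·a⁻¹: copper (24.6) > zinc (17.2)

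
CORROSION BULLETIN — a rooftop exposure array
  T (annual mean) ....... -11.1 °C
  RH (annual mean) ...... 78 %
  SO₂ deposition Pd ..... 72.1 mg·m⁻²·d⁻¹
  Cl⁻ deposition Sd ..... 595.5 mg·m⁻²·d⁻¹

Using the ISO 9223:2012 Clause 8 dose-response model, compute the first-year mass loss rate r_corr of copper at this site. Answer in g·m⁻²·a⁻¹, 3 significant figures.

copper: T≤10 °C ⇒ hinge +0.126·(-11.1−10) = -2.6586
  SO₂ term: 0.0053·72.1^0.26·exp(0.059·78-2.6586) = 0.1126
  Cl⁻ term: 0.01025·595.5^0.27·exp(0.036·78+0.049·-11.1) = 0.5536
  sum: 0.1126 + 0.5536 → r_corr = 0.6662 μm/a
Convert to mass loss: 0.6662 μm/a × 8.96 g/cm³ = 5.969 g·m⁻²·a⁻¹

r_corr = 5.97 g·m⁻²·a⁻¹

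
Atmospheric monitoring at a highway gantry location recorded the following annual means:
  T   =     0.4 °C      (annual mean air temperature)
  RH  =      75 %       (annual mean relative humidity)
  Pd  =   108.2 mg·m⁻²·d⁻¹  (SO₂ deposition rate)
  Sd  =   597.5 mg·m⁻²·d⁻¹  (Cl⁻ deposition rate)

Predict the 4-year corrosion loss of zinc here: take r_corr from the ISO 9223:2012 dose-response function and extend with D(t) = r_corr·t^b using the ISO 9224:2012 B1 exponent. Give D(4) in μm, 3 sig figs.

D(4) = 10.7 μm

zinc: temperature factor f = +0.038·(-9.6) = -0.3648
  SO₂ term: 0.0129·108.2^0.44·exp(0.046·75-0.3648) = 2.216
  Cl⁻ term: 0.0175·597.5^0.57·exp(0.008·75+0.085·0.4) = 1.262
  r_corr = 2.216 + 1.262 = 3.477 μm/a
Long-term exponent b (ISO 9224 Table 2, B1) = 0.813
  D(4) = 3.477 × 4^0.813 = 3.477 × 3.087 = 10.73 μm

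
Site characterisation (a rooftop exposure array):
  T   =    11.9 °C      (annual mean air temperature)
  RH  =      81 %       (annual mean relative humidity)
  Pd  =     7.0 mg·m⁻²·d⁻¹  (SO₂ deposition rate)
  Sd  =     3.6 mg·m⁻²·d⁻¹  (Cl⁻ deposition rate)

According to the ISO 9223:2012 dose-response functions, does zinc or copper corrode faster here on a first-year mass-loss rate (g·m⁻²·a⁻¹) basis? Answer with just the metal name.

zinc: f(T) = -0.071·(T−10) [T>10 °C] = -0.1349
  SO₂ term: 0.0129·7.0^0.44·exp(0.046·81-0.1349) = 1.102
  Sd branch = 0.0175·Sd^0.57·e^(0.008·RH+0.085·T) = 0.1909 μm/a
  sum: 1.102 + 0.1909 → r_corr = 1.293 μm/a
  mass loss = 1.293 μm/a × 7.14 g/cm³ = 9.229 g·m⁻²·a⁻¹
copper: T>10 °C ⇒ hinge -0.080·(11.9−10) = -0.1520
  Pd branch = 0.0053·Pd^0.26·e^(0.059·RH+f) = 0.8984 μm/a
  Cl⁻ term: 0.01025·3.6^0.27·exp(0.036·81+0.049·11.9) = 0.4793
  sum: 0.8984 + 0.4793 → r_corr = 1.378 μm/a
  mass loss = 1.378 μm/a × 8.96 g/cm³ = 12.34 g·m⁻²·a⁻¹
Ordering by g·m⁻²·a⁻¹: copper (12.3) > zinc (9.23)

copper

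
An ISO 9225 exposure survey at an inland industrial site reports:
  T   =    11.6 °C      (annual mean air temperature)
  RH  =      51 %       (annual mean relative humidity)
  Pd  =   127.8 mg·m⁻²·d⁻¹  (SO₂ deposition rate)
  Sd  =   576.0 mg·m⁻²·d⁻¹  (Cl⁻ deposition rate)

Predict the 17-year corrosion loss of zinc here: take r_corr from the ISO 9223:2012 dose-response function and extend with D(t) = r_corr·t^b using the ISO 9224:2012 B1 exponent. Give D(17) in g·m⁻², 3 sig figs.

zinc: temperature factor f = -0.071·(1.6) = -0.1136
  SO₂ term: 0.0129·127.8^0.44·exp(0.046·51-0.1136) = 1.016
  Sd branch = 0.0175·Sd^0.57·e^(0.008·RH+0.085·T) = 2.642 μm/a
  sum: 1.016 + 2.642 → r_corr = 3.658 μm/a
ISO 9224: D(t) = r_corr · t^b with b = 0.813 (zinc, B1)
  D(17) = 3.658 × 17^0.813 = 3.658 × 10.01 = 36.61 μm
  Mass loss = 36.61 μm × 7.14 g/cm³ = 261.4 g·m⁻²

D(17) = 261 g·m⁻²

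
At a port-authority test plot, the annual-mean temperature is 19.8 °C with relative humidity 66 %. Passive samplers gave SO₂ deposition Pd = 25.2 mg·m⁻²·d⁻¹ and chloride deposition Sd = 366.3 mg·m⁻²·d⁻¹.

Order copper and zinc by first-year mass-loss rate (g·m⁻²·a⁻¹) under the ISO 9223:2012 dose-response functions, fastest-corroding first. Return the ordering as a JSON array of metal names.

["zinc", "copper"]

copper: T>10 °C ⇒ hinge -0.080·(19.8−10) = -0.7840
  SO₂ term: 0.0053·25.2^0.26·exp(0.059·66-0.7840) = 0.275
  Cl⁻ term: 0.01025·366.3^0.27·exp(0.036·66+0.049·19.8) = 1.433
  sum: 0.275 + 1.433 → r_corr = 1.708 μm/a
  mass loss = 1.708 μm/a × 8.96 g/cm³ = 15.3 g·m⁻²·a⁻¹
zinc: temperature factor f = -0.071·(9.8) = -0.6958
  SO₂ term: 0.0129·25.2^0.44·exp(0.046·66-0.6958) = 0.554
  Sd branch = 0.0175·Sd^0.57·e^(0.008·RH+0.085·T) = 4.62 μm/a
  sum: 0.554 + 4.62 → r_corr = 5.174 μm/a
  mass loss = 5.174 μm/a × 7.14 g/cm³ = 36.94 g·m⁻²·a⁻¹
Ordering by g·m⁻²·a⁻¹: zinc (36.9) > copper (15.3)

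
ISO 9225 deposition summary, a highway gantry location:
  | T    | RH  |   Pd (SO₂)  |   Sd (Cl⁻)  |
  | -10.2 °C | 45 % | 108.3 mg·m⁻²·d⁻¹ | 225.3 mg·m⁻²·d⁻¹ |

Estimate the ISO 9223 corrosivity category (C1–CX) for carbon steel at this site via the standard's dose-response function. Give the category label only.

carbon steel: f(T) = +0.150·(T−10) [T≤10 °C] = -3.0300
  sulphur-dioxide contribution → 2.404 μm/a
  chloride contribution → 8.611 μm/a
  total first-year rate 11.01 μm/a
Category bounds: 1.3…25 μm/a bracket r_corr ⇒ C2

C2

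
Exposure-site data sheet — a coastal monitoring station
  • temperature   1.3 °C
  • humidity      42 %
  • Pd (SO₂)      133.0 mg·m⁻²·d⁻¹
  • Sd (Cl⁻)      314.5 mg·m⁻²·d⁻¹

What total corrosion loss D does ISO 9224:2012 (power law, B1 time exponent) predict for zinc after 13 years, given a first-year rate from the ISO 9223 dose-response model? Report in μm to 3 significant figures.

zinc: T≤10 °C ⇒ hinge +0.038·(1.3−10) = -0.3306
  sulphur-dioxide contribution → 0.5503 μm/a
  chloride contribution → 0.7254 μm/a
  ⇒ r_corr(zinc) = 1.276 μm/a
Long-term exponent b (ISO 9224 Table 2, B1) = 0.813
  D(13) = 1.276 × 13^0.813 = 1.276 × 8.047 = 10.27 μm

D(13) = 10.3 μm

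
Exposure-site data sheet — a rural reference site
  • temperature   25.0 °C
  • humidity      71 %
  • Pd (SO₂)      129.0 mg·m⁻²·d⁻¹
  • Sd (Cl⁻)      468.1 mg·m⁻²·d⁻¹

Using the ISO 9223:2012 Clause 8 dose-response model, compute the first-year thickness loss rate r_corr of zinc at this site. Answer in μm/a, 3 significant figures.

r_corr = 9.59 μm/a

zinc: f(T) = -0.071·(T−10) [T>10 °C] = -1.0650
  SO₂ term: 0.0129·129.0^0.44·exp(0.046·71-1.0650) = 0.9889
  Sd branch = 0.0175·Sd^0.57·e^(0.008·RH+0.085·T) = 8.604 μm/a
  r_corr = 0.9889 + 8.604 = 9.593 μm/a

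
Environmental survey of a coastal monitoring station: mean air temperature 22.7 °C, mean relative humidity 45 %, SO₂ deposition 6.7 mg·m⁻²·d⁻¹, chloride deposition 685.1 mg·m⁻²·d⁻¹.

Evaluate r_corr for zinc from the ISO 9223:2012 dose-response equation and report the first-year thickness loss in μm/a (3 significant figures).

zinc: f(T) = -0.071·(T−10) [T>10 °C] = -0.9017
  Pd branch = 0.0129·Pd^0.44·e^(0.046·RH+f) = 0.09582 μm/a
  Sd branch = 0.0175·Sd^0.57·e^(0.008·RH+0.085·T) = 7.141 μm/a
  r_corr = 0.09582 + 7.141 = 7.236 μm/a

r_corr = 7.24 μm/a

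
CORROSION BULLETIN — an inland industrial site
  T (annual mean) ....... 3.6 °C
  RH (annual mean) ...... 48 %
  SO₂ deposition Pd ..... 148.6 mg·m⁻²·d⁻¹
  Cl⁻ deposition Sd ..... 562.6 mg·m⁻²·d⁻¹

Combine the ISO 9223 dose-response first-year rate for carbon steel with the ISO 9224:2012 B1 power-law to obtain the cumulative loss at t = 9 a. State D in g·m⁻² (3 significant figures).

carbon steel: T≤10 °C ⇒ hinge +0.150·(3.6−10) = -0.9600
  SO₂ term: 1.77·148.6^0.52·exp(0.02·48-0.9600) = 23.85
  Cl⁻ term: 0.102·562.6^0.62·exp(0.033·48+0.04·3.6) = 29.12
  sum: 23.85 + 29.12 → r_corr = 52.97 μm/a
Long-term exponent b (ISO 9224 Table 2, B1) = 0.523
  D(9) = 52.97 × 9^0.523 = 52.97 × 3.156 = 167.1 μm
  Mass loss = 167.1 μm × 7.85 g/cm³ = 1312 g·m⁻²

D(9) = 1.31e+03 g·m⁻²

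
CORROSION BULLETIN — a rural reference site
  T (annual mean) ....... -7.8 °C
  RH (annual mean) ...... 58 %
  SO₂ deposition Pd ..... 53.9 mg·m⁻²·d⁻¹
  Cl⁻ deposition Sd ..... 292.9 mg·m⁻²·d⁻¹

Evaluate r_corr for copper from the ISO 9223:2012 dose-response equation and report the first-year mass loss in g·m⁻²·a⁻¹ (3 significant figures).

copper: f(T) = +0.126·(T−10) [T≤10 °C] = -2.2428
  Pd branch = 0.0053·Pd^0.26·e^(0.059·RH+f) = 0.0486 μm/a
  Sd branch = 0.01025·Sd^0.27·e^(0.036·RH+0.049·T) = 0.2616 μm/a
  r_corr = 0.0486 + 0.2616 = 0.3101 μm/a
Convert to mass loss: 0.3101 μm/a × 8.96 g/cm³ = 2.779 g·m⁻²·a⁻¹

r_corr = 2.78 g·m⁻²·a⁻¹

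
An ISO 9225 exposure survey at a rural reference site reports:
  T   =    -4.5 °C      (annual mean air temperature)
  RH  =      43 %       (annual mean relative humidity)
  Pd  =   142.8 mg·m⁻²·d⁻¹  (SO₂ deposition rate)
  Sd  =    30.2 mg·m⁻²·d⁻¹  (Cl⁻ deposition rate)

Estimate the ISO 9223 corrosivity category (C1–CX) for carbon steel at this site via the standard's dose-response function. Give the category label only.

carbon steel: temperature factor f = +0.150·(-14.5) = -2.1750
  Pd branch = 1.77·Pd^0.52·e^(0.02·RH+f) = 6.271 μm/a
  Sd branch = 0.102·Sd^0.62·e^(0.033·RH+0.04·T) = 2.913 μm/a
  r_corr = 6.271 + 2.913 = 9.184 μm/a
ISO 9223 Table 2 (carbon steel): 1.3 < 9.18 ≤ 25 μm/a ⇒ C2

C2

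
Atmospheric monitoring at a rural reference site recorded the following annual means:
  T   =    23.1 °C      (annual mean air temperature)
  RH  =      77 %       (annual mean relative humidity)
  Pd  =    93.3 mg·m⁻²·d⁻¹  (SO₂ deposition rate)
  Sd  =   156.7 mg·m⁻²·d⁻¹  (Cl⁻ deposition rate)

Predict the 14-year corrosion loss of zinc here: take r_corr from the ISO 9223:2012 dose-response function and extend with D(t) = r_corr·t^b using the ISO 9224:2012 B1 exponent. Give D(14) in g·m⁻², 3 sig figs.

D(14) = 330 g·m⁻²

zinc: f(T) = -0.071·(T−10) [T>10 °C] = -0.9301
  SO₂ term: 0.0129·93.3^0.44·exp(0.046·77-0.9301) = 1.293
  Cl⁻ term: 0.0175·156.7^0.57·exp(0.008·77+0.085·23.1) = 4.116
  sum: 1.293 + 4.116 → r_corr = 5.409 μm/a
Power-law: D(14) = r_corr · 14^0.813
  D(14) = 5.409 × 14^0.813 = 5.409 × 8.547 = 46.23 μm
  Mass loss = 46.23 μm × 7.14 g/cm³ = 330.1 g·m⁻²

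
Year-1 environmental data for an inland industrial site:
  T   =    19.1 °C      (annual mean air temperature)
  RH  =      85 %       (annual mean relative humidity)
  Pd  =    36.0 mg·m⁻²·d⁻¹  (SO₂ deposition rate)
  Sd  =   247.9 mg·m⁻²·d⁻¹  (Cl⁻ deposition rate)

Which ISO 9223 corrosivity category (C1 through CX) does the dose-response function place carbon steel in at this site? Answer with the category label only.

carbon steel: f(T) = -0.054·(T−10) [T>10 °C] = -0.4914
  sulphur-dioxide contribution → 38.21 μm/a
  chloride contribution → 110.4 μm/a
  total first-year rate 148.6 μm/a
149 μm/a falls in (80, 200] for carbon steel → category C5

C5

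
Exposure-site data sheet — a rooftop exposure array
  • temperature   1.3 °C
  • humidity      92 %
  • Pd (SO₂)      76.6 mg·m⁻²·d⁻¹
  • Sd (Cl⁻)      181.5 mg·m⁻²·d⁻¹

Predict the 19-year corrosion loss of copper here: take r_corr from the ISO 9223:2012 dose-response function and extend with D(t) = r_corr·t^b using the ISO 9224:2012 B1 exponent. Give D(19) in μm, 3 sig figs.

D(19) = 17.6 μm

copper: T≤10 °C ⇒ hinge +0.126·(1.3−10) = -1.0962
  SO₂ term: 0.0053·76.6^0.26·exp(0.059·92-1.0962) = 1.246
  Sd branch = 0.01025·Sd^0.27·e^(0.036·RH+0.049·T) = 1.221 μm/a
  r_corr = 1.246 + 1.221 = 2.467 μm/a
Long-term exponent b (ISO 9224 Table 2, B1) = 0.667
  D(19) = 2.467 × 19^0.667 = 2.467 × 7.127 = 17.58 μm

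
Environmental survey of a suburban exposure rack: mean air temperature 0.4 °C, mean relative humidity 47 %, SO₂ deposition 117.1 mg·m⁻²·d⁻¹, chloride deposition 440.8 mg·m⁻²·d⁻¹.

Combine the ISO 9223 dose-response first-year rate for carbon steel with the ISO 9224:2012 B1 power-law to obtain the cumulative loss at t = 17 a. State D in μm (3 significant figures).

D(17) = 150 μm

carbon steel: T≤10 °C ⇒ hinge +0.150·(0.4−10) = -1.4400
  sulphur-dioxide contribution → 12.78 μm/a
  chloride contribution → 21.31 μm/a
  total first-year rate 34.09 μm/a
ISO 9224: D(t) = r_corr · t^b with b = 0.523 (carbon steel, B1)
  D(17) = 34.09 × 17^0.523 = 34.09 × 4.401 = 150 μm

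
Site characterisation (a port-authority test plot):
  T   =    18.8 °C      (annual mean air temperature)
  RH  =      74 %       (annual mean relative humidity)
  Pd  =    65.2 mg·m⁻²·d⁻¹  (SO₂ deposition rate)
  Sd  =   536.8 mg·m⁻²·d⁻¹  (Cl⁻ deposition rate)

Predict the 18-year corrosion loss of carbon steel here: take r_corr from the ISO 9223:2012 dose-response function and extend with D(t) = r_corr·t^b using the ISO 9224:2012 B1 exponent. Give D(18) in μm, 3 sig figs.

carbon steel: f(T) = -0.054·(T−10) [T>10 °C] = -0.4752
  Pd branch = 1.77·Pd^0.52·e^(0.02·RH+f) = 42.44 μm/a
  Sd branch = 0.102·Sd^0.62·e^(0.033·RH+0.04·T) = 122.5 μm/a
  r_corr = 42.44 + 122.5 = 165 μm/a
Long-term exponent b (ISO 9224 Table 2, B1) = 0.523
  D(18) = 165 × 18^0.523 = 165 × 4.534 = 748 μm

D(18) = 748 μm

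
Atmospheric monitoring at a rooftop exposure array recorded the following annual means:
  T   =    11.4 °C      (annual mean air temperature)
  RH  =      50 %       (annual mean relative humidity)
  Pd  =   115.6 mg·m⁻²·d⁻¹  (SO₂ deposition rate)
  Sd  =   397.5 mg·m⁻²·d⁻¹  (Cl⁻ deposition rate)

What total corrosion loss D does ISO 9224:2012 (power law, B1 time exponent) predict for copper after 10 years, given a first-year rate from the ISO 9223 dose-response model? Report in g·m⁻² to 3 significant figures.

copper: temperature factor f = -0.080·(1.4) = -0.1120
  Pd branch = 0.0053·Pd^0.26·e^(0.059·RH+f) = 0.3113 μm/a
  Cl⁻ term: 0.01025·397.5^0.27·exp(0.036·50+0.049·11.4) = 0.5456
  sum: 0.3113 + 0.5456 → r_corr = 0.8569 μm/a
ISO 9224: D(t) = r_corr · t^b with b = 0.667 (copper, B1)
  D(10) = 0.8569 × 10^0.667 = 0.8569 × 4.645 = 3.98 μm
  Mass loss = 3.98 μm × 8.96 g/cm³ = 35.66 g·m⁻²

D(10) = 35.7 g·m⁻²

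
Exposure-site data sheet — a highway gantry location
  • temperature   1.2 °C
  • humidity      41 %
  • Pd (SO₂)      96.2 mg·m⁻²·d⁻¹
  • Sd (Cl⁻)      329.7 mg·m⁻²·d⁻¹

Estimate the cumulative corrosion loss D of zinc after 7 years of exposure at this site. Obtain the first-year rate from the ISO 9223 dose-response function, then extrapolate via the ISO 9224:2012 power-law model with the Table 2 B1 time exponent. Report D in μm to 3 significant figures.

zinc: temperature factor f = +0.038·(-8.8) = -0.3344
  SO₂ term: 0.0129·96.2^0.44·exp(0.046·41-0.3344) = 0.454
  Cl⁻ term: 0.0175·329.7^0.57·exp(0.008·41+0.085·1.2) = 0.733
  r_corr = 0.454 + 0.733 = 1.187 μm/a
Long-term exponent b (ISO 9224 Table 2, B1) = 0.813
  D(7) = 1.187 × 7^0.813 = 1.187 × 4.865 = 5.774 μm

D(7) = 5.77 μm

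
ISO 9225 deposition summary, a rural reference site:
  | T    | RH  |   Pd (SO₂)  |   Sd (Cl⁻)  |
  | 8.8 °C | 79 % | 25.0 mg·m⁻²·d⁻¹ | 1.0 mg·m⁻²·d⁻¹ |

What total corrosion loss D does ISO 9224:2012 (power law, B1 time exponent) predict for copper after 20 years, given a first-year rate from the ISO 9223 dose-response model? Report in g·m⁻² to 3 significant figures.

copper: temperature factor f = +0.126·(-1.2) = -0.1512
  SO₂ term: 0.0053·25.0^0.26·exp(0.059·79-0.1512) = 1.113
  Sd branch = 0.01025·Sd^0.27·e^(0.036·RH+0.049·T) = 0.2711 μm/a
  r_corr = 1.113 + 0.2711 = 1.384 μm/a
Power-law: D(20) = r_corr · 20^0.667
  D(20) = 1.384 × 20^0.667 = 1.384 × 7.375 = 10.21 μm
  Mass loss = 10.21 μm × 8.96 g/cm³ = 91.44 g·m⁻²

D(20) = 91.4 g·m⁻²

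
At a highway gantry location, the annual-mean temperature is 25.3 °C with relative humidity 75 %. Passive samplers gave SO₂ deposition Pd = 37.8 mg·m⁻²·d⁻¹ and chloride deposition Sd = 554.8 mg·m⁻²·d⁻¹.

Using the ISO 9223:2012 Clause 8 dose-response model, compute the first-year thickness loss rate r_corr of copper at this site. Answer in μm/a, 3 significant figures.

copper: f(T) = -0.080·(T−10) [T>10 °C] = -1.2240
  sulphur-dioxide contribution → 0.3347 μm/a
  chloride contribution → 2.902 μm/a
  ⇒ r_corr(copper) = 3.236 μm/a

r_corr = 3.24 μm/a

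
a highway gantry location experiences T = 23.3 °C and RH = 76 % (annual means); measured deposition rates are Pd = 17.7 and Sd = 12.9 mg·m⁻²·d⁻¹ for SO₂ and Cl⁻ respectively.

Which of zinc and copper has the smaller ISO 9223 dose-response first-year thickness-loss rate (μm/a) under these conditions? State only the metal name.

copper

zinc: f(T) = -0.071·(T−10) [T>10 °C] = -0.9443
  Pd branch = 0.0129·Pd^0.44·e^(0.046·RH+f) = 0.586 μm/a
  Sd branch = 0.0175·Sd^0.57·e^(0.008·RH+0.085·T) = 1.001 μm/a
  sum: 0.586 + 1.001 → r_corr = 1.587 μm/a
copper: temperature factor f = -0.080·(13.3) = -1.0640
  SO₂ term: 0.0053·17.7^0.26·exp(0.059·76-1.0640) = 0.342
  Cl⁻ term: 0.01025·12.9^0.27·exp(0.036·76+0.049·23.3) = 0.9877
  r_corr = 0.342 + 0.9877 = 1.33 μm/a
Ordering by μm/a: zinc (1.59) > copper (1.33)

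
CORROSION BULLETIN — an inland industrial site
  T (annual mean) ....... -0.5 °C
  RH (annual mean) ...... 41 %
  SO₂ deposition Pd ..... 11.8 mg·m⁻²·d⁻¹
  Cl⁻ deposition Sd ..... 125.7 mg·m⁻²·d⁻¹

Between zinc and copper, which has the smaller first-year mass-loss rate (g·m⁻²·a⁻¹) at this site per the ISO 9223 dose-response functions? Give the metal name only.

copper

zinc: temperature factor f = +0.038·(-10.5) = -0.3990
  sulphur-dioxide contribution → 0.169 μm/a
  chloride contribution → 0.3661 μm/a
  ⇒ r_corr(zinc) = 0.5352 μm/a
  mass loss = 0.5352 μm/a × 7.14 g/cm³ = 3.821 g·m⁻²·a⁻¹
copper: T≤10 °C ⇒ hinge +0.126·(-0.5−10) = -1.3230
  sulphur-dioxide contribution → 0.03013 μm/a
  chloride contribution → 0.1614 μm/a
  total first-year rate 0.1915 μm/a
  mass loss = 0.1915 μm/a × 8.96 g/cm³ = 1.716 g·m⁻²·a⁻¹
Ordering by g·m⁻²·a⁻¹: zinc (3.82) > copper (1.72)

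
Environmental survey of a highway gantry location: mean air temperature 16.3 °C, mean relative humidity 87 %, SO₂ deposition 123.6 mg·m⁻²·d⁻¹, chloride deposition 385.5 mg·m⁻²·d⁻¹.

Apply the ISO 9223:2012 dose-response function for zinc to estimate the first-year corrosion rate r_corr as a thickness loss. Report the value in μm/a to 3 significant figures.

zinc: temperature factor f = -0.071·(6.3) = -0.4473
  SO₂ term: 0.0129·123.6^0.44·exp(0.046·87-0.4473) = 3.757
  Sd branch = 0.0175·Sd^0.57·e^(0.008·RH+0.085·T) = 4.179 μm/a
  sum: 3.757 + 4.179 → r_corr = 7.936 μm/a

r_corr = 7.94 μm/a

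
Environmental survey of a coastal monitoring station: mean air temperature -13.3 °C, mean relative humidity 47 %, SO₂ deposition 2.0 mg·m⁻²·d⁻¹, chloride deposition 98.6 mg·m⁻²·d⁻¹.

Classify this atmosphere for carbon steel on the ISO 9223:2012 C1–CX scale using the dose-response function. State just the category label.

C2

carbon steel: f(T) = +0.150·(T−10) [T≤10 °C] = -3.4950
  SO₂ term: 1.77·2.0^0.52·exp(0.02·47-3.4950) = 0.1972
  Sd branch = 0.102·Sd^0.62·e^(0.033·RH+0.04·T) = 4.868 μm/a
  sum: 0.1972 + 4.868 → r_corr = 5.065 μm/a
5.07 μm/a falls in (1.3, 25] for carbon steel → category C2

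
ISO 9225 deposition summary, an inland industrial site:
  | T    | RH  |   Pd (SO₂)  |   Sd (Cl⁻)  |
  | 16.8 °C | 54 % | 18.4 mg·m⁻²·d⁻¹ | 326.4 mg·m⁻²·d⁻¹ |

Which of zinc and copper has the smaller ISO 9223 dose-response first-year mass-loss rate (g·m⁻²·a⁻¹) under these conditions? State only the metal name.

copper

zinc: T>10 °C ⇒ hinge -0.071·(16.8−10) = -0.4828
  sulphur-dioxide contribution → 0.3437 μm/a
  chloride contribution → 3.046 μm/a
  total first-year rate 3.389 μm/a
  mass loss = 3.389 μm/a × 7.14 g/cm³ = 24.2 g·m⁻²·a⁻¹
copper: T>10 °C ⇒ hinge -0.080·(16.8−10) = -0.5440
  sulphur-dioxide contribution → 0.1587 μm/a
  chloride contribution → 0.7784 μm/a
  ⇒ r_corr(copper) = 0.9371 μm/a
  mass loss = 0.9371 μm/a × 8.96 g/cm³ = 8.396 g·m⁻²·a⁻¹
Ordering by g·m⁻²·a⁻¹: zinc (24.2) > copper (8.4)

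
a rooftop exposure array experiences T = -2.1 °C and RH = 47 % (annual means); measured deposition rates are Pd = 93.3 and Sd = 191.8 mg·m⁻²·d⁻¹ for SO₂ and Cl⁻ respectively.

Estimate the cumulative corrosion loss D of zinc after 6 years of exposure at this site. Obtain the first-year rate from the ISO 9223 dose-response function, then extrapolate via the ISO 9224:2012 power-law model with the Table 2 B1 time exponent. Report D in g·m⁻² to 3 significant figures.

D(6) = 29.0 g·m⁻²

zinc: temperature factor f = +0.038·(-12.1) = -0.4598
  Pd branch = 0.0129·Pd^0.44·e^(0.046·RH+f) = 0.5207 μm/a
  Sd branch = 0.0175·Sd^0.57·e^(0.008·RH+0.085·T) = 0.4266 μm/a
  sum: 0.5207 + 0.4266 → r_corr = 0.9473 μm/a
Power-law: D(6) = r_corr · 6^0.813
  D(6) = 0.9473 × 6^0.813 = 0.9473 × 4.292 = 4.066 μm
  Mass loss = 4.066 μm × 7.14 g/cm³ = 29.03 g·m⁻²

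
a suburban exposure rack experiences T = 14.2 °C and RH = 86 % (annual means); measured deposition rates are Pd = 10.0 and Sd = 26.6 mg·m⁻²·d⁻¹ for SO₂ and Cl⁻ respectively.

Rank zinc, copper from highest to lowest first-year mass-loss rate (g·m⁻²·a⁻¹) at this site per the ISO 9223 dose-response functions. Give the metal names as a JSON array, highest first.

zinc: f(T) = -0.071·(T−10) [T>10 °C] = -0.2982
  SO₂ term: 0.0129·10.0^0.44·exp(0.046·86-0.2982) = 1.378
  Cl⁻ term: 0.0175·26.6^0.57·exp(0.008·86+0.085·14.2) = 0.7555
  sum: 1.378 + 0.7555 → r_corr = 2.133 μm/a
  mass loss = 2.133 μm/a × 7.14 g/cm³ = 15.23 g·m⁻²·a⁻¹
copper: temperature factor f = -0.080·(4.2) = -0.3360
  SO₂ term: 0.0053·10.0^0.26·exp(0.059·86-0.3360) = 1.101
  Cl⁻ term: 0.01025·26.6^0.27·exp(0.036·86+0.049·14.2) = 1.102
  sum: 1.101 + 1.102 → r_corr = 2.203 μm/a
  mass loss = 2.203 μm/a × 8.96 g/cm³ = 19.74 g·m⁻²·a⁻¹
Ordering by g·m⁻²·a⁻¹: copper (19.7) > zinc (15.2)

["copper", "zinc"]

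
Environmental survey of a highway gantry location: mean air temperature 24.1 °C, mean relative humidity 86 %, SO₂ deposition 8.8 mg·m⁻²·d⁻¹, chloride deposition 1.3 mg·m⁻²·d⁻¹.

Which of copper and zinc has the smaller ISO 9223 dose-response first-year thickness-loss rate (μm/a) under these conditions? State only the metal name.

copper: temperature factor f = -0.080·(14.1) = -1.1280
  sulphur-dioxide contribution → 0.4826 μm/a
  chloride contribution → 0.7924 μm/a
  ⇒ r_corr(copper) = 1.275 μm/a
zinc: temperature factor f = -0.071·(14.1) = -1.0011
  sulphur-dioxide contribution → 0.6449 μm/a
  chloride contribution → 0.3136 μm/a
  ⇒ r_corr(zinc) = 0.9585 μm/a
Ordering by μm/a: copper (1.27) > zinc (0.958)

zinc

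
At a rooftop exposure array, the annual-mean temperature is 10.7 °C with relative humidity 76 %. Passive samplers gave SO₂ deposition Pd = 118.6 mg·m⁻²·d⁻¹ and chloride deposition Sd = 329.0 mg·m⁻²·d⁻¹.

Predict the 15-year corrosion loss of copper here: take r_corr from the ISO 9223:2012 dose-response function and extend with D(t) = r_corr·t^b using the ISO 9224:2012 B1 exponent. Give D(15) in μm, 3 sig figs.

copper: f(T) = -0.080·(T−10) [T>10 °C] = -0.0560
  SO₂ term: 0.0053·118.6^0.26·exp(0.059·76-0.0560) = 1.537
  Cl⁻ term: 0.01025·329.0^0.27·exp(0.036·76+0.049·10.7) = 1.277
  r_corr = 1.537 + 1.277 = 2.814 μm/a
Long-term exponent b (ISO 9224 Table 2, B1) = 0.667
  D(15) = 2.814 × 15^0.667 = 2.814 × 6.088 = 17.13 μm

D(15) = 17.1 μm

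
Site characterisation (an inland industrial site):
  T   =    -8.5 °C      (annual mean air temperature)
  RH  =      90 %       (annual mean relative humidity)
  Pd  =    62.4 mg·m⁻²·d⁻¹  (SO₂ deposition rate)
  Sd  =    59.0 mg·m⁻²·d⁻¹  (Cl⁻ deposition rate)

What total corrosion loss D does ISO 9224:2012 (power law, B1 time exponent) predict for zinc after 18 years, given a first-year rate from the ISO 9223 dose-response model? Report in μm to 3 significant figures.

D(18) = 27.8 μm

zinc: f(T) = +0.038·(T−10) [T≤10 °C] = -0.7030
  SO₂ term: 0.0129·62.4^0.44·exp(0.046·90-0.7030) = 2.473
  Cl⁻ term: 0.0175·59.0^0.57·exp(0.008·90+0.085·-8.5) = 0.1784
  sum: 2.473 + 0.1784 → r_corr = 2.651 μm/a
Power-law: D(18) = r_corr · 18^0.813
  D(18) = 2.651 × 18^0.813 = 2.651 × 10.48 = 27.79 μm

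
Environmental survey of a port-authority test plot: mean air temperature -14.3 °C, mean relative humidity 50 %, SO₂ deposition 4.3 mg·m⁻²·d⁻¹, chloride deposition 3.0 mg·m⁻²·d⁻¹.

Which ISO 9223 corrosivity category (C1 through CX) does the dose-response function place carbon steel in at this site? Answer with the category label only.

C1

carbon steel: f(T) = +0.150·(T−10) [T≤10 °C] = -3.6450
  Pd branch = 1.77·Pd^0.52·e^(0.02·RH+f) = 0.2683 μm/a
  Sd branch = 0.102·Sd^0.62·e^(0.033·RH+0.04·T) = 0.5924 μm/a
  sum: 0.2683 + 0.5924 → r_corr = 0.8607 μm/a
Category bounds: 0…1.3 μm/a bracket r_corr ⇒ C1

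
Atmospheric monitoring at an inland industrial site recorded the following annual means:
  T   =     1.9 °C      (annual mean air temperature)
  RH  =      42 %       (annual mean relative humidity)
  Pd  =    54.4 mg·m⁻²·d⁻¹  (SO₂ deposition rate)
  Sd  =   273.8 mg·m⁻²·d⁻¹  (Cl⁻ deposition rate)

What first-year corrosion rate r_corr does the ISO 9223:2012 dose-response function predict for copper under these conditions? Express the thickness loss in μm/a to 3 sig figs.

r_corr = 0.297 μm/a

copper: temperature factor f = +0.126·(-8.1) = -1.0206
  SO₂ term: 0.0053·54.4^0.26·exp(0.059·42-1.0206) = 0.06434
  Sd branch = 0.01025·Sd^0.27·e^(0.036·RH+0.049·T) = 0.2322 μm/a
  sum: 0.06434 + 0.2322 → r_corr = 0.2966 μm/a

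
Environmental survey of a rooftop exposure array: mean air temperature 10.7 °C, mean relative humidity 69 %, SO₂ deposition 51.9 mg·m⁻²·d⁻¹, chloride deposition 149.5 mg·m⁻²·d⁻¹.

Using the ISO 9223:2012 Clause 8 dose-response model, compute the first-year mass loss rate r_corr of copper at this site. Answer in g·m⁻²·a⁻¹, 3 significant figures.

r_corr = 14.5 g·m⁻²·a⁻¹

copper: f(T) = -0.080·(T−10) [T>10 °C] = -0.0560
  SO₂ term: 0.0053·51.9^0.26·exp(0.059·69-0.0560) = 0.8202
  Sd branch = 0.01025·Sd^0.27·e^(0.036·RH+0.049·T) = 0.8024 μm/a
  sum: 0.8202 + 0.8024 → r_corr = 1.623 μm/a
Convert to mass loss: 1.623 μm/a × 8.96 g/cm³ = 14.54 g·m⁻²·a⁻¹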